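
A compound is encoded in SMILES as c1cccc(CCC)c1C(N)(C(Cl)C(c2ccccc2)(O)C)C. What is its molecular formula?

C20H26ClNO

Heavy atoms from the SMILES: 20 C, 1 Cl, 1 N, 1 O.
Implicit hydrogens by atom environment:
  9 × C (aromatic): 1 H each → 9
  3 × C: 3 H each → 9
  3 × C (aromatic): no H
  2 × C: 2 H each → 4
  2 × C: no H
  1 × C: 1 H
  1 × Cl: no H
  1 × N: 2 H
  1 × O: 1 H
  Total hydrogens = 26.
Molecular formula: C20H26ClNO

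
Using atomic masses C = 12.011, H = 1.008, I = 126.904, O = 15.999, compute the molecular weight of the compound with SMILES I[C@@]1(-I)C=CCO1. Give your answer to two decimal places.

321.88

Molecular formula: C4H4I2O.
M = 4×12.011 + 4×1.008 + 2×126.904 + 1×15.999 = 321.88 g/mol.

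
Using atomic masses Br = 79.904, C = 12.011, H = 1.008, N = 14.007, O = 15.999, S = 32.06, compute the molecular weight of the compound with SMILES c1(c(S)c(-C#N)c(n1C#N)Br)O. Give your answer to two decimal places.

Molecular formula: C6H2BrN3OS.
M = 1×79.904 + 6×12.011 + 2×1.008 + 3×14.007 + 1×15.999 + 1×32.06 = 244.07 g/mol.

244.07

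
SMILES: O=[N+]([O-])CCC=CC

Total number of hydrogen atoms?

9

Hydrogens are implicit in SMILES; fill each atom to its normal valence:
  2 × C: 2 H each → 4
  2 × C: 1 H each → 2
  1 × C: 3 H
  1 × N (charge +1): no H
  1 × O: no H
  1 × O (charge -1): no H
  Total hydrogens = 9.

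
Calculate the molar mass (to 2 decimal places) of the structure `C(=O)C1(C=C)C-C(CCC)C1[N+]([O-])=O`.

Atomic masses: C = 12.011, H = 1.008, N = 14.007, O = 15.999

197.23

Molecular formula: C10H15NO3.
M = 10×12.011 + 15×1.008 + 1×14.007 + 3×15.999 = 197.23 g/mol.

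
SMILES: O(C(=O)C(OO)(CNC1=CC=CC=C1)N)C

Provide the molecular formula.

Heavy atoms from the SMILES: 10 C, 2 N, 4 O.
Implicit hydrogens by atom environment:
  5 × C (aromatic): 1 H each → 5
  3 × O: no H
  2 × C: no H
  1 × C: 3 H
  1 × C: 2 H
  1 × C (aromatic): no H
  1 × N: 2 H
  1 × N: 1 H
  1 × O: 1 H
  Total hydrogens = 14.
Molecular formula: C10H14N2O4

C10H14N2O4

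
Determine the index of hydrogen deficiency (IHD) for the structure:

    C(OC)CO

0

Molecular formula from the SMILES: C3H8O2.
DoU = (2C + 2 + N − H − X)/2 = (2·3 + 2 + 0 − 8 − 0)/2 = 0/2 = 0.
(Structurally: 0 ring(s) + 0 π bond(s) = 0.)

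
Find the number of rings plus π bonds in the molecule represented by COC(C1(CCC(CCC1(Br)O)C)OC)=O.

Molecular formula from the SMILES: C11H19BrO4.
DoU = (2C + 2 + N − H − X)/2 = (2·11 + 2 + 0 − 19 − 1)/2 = 4/2 = 2.
(Structurally: 1 ring(s) + 1 π bond(s) = 2.)

2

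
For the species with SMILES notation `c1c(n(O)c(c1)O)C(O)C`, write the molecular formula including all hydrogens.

Heavy atoms from the SMILES: 6 C, 1 N, 3 O.
Implicit hydrogens by atom environment:
  3 × O: 1 H each → 3
  2 × C (aromatic): 1 H each → 2
  2 × C (aromatic): no H
  1 × C: 3 H
  1 × C: 1 H
  1 × N (aromatic): no H
  Total hydrogens = 9.
Molecular formula: C6H9NO3

C6H9NO3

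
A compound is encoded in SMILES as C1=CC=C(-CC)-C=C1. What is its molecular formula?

C8H10

Heavy atoms from the SMILES: 8 C.
Implicit hydrogens by atom environment:
  5 × C (aromatic): 1 H each → 5
  1 × C: 3 H
  1 × C: 2 H
  1 × C (aromatic): no H
  Total hydrogens = 10.
Molecular formula: C8H10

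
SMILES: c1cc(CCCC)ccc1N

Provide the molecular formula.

Heavy atoms from the SMILES: 10 C, 1 N.
Implicit hydrogens by atom environment:
  4 × C (aromatic): 1 H each → 4
  3 × C: 2 H each → 6
  2 × C (aromatic): no H
  1 × C: 3 H
  1 × N: 2 H
  Total hydrogens = 15.
Molecular formula: C10H15N

C10H15N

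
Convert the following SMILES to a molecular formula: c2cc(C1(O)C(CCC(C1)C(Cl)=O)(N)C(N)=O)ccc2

C14H17ClN2O3

Heavy atoms from the SMILES: 14 C, 1 Cl, 2 N, 3 O.
Implicit hydrogens by atom environment:
  5 × C (aromatic): 1 H each → 5
  4 × C: no H
  3 × C: 2 H each → 6
  2 × N: 2 H each → 4
  2 × O: no H
  1 × C: 1 H
  1 × C (aromatic): no H
  1 × Cl: no H
  1 × O: 1 H
  Total hydrogens = 17.
Molecular formula: C14H17ClN2O3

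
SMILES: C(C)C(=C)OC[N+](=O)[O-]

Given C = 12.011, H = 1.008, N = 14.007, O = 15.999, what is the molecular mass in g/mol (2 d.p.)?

Molecular formula: C5H9NO3.
M = 5×12.011 + 9×1.008 + 1×14.007 + 3×15.999 = 131.13 g/mol.

131.13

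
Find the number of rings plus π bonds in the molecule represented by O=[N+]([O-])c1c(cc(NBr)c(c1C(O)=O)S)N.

Molecular formula from the SMILES: C7H6BrN3O4S.
DoU = (2C + 2 + N − H − X)/2 = (2·7 + 2 + 3 − 6 − 1)/2 = 12/2 = 6.
(Structurally: 1 ring(s) + 5 π bond(s) = 6.)

6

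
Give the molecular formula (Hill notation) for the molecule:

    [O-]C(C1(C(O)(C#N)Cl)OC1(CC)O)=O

Heavy atoms from the SMILES: 7 C, 1 Cl, 1 N, 5 O.
Implicit hydrogens by atom environment:
  5 × C: no H
  2 × O: 1 H each → 2
  2 × O: no H
  1 × C: 3 H
  1 × C: 2 H
  1 × Cl: no H
  1 × N: no H
  1 × O (charge -1): no H
  Total hydrogens = 7.
Net charge -1.
Molecular formula: C7H7ClNO5-

C7H7ClNO5-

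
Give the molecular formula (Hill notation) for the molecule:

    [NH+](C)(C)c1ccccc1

Heavy atoms from the SMILES: 8 C, 1 N.
Implicit hydrogens by atom environment:
  5 × C (aromatic): 1 H each → 5
  2 × C: 3 H each → 6
  1 × C (aromatic): no H
  1 × N (charge +1): 1 H
  Total hydrogens = 12.
Net charge +1.
Molecular formula: C8H12N+

C8H12N+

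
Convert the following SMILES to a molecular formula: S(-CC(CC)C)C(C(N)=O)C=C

C9H17NOS

Heavy atoms from the SMILES: 9 C, 1 N, 1 O, 1 S.
Implicit hydrogens by atom environment:
  3 × C: 2 H each → 6
  3 × C: 1 H each → 3
  2 × C: 3 H each → 6
  1 × C: no H
  1 × N: 2 H
  1 × O: no H
  1 × S: no H
  Total hydrogens = 17.
Molecular formula: C9H17NOS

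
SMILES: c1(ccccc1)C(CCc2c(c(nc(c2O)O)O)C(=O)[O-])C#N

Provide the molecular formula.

Heavy atoms from the SMILES: 16 C, 2 N, 5 O.
Implicit hydrogens by atom environment:
  6 × C (aromatic): no H
  5 × C (aromatic): 1 H each → 5
  3 × O: 1 H each → 3
  2 × C: 2 H each → 4
  2 × C: no H
  1 × C: 1 H
  1 × N (aromatic): no H
  1 × N: no H
  1 × O: no H
  1 × O (charge -1): no H
  Total hydrogens = 13.
Net charge -1.
Molecular formula: C16H13N2O5-

C16H13N2O5-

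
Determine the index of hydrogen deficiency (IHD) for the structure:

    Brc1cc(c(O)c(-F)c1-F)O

Molecular formula from the SMILES: C6H3BrF2O2.
DoU = (2C + 2 + N − H − X)/2 = (2·6 + 2 + 0 − 3 − 3)/2 = 8/2 = 4.
(Structurally: 1 ring(s) + 3 π bond(s) = 4.)

4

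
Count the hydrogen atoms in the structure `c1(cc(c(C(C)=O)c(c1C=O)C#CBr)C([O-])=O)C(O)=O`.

Hydrogens are implicit in SMILES; fill each atom to its normal valence:
  5 × C (aromatic): no H
  5 × C: no H
  4 × O: no H
  1 × Br: no H
  1 × C: 3 H
  1 × C (aromatic): 1 H
  1 × C: 1 H
  1 × O: 1 H
  1 × O (charge -1): no H
  Total hydrogens = 6.

6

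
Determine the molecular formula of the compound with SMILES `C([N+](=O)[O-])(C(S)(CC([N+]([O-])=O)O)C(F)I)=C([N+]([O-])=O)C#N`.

Heavy atoms from the SMILES: 7 C, 1 F, 1 I, 4 N, 7 O, 1 S.
Implicit hydrogens by atom environment:
  4 × C: no H
  3 × N (charge +1): no H
  3 × O: no H
  3 × O (charge -1): no H
  2 × C: 1 H each → 2
  1 × C: 2 H
  1 × F: no H
  1 × I: no H
  1 × N: no H
  1 × O: 1 H
  1 × S: 1 H
  Total hydrogens = 6.
Molecular formula: C7H6FIN4O7S

C7H6FIN4O7S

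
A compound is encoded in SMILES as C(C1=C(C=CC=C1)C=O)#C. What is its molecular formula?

C9H6O

Heavy atoms from the SMILES: 9 C, 1 O.
Implicit hydrogens by atom environment:
  4 × C (aromatic): 1 H each → 4
  2 × C: 1 H each → 2
  2 × C (aromatic): no H
  1 × C: no H
  1 × O: no H
  Total hydrogens = 6.
Molecular formula: C9H6O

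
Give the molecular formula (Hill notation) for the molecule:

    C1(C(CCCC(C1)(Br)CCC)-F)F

Heavy atoms from the SMILES: 1 Br, 10 C, 2 F.
Implicit hydrogens by atom environment:
  6 × C: 2 H each → 12
  2 × C: 1 H each → 2
  2 × F: no H
  1 × Br: no H
  1 × C: 3 H
  1 × C: no H
  Total hydrogens = 17.
Molecular formula: C10H17BrF2

C10H17BrF2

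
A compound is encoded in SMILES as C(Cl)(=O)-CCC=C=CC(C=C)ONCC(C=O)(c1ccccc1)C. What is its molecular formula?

Heavy atoms from the SMILES: 19 C, 1 Cl, 1 N, 3 O.
Implicit hydrogens by atom environment:
  5 × C: 1 H each → 5
  5 × C (aromatic): 1 H each → 5
  4 × C: 2 H each → 8
  3 × C: no H
  3 × O: no H
  1 × C: 3 H
  1 × C (aromatic): no H
  1 × Cl: no H
  1 × N: 1 H
  Total hydrogens = 22.
Molecular formula: C19H22ClNO3

C19H22ClNO3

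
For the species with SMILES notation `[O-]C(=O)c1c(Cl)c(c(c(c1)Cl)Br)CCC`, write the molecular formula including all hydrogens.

Heavy atoms from the SMILES: 1 Br, 10 C, 2 Cl, 2 O.
Implicit hydrogens by atom environment:
  5 × C (aromatic): no H
  2 × C: 2 H each → 4
  2 × Cl: no H
  1 × Br: no H
  1 × C: 3 H
  1 × C (aromatic): 1 H
  1 × C: no H
  1 × O: no H
  1 × O (charge -1): no H
  Total hydrogens = 8.
Net charge -1.
Molecular formula: C10H8BrCl2O2-

C10H8BrCl2O2-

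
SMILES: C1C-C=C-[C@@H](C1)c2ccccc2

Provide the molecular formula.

C12H14

Heavy atoms from the SMILES: 12 C.
Implicit hydrogens by atom environment:
  5 × C (aromatic): 1 H each → 5
  3 × C: 2 H each → 6
  3 × C: 1 H each → 3
  1 × C (aromatic): no H
  Total hydrogens = 14.
Molecular formula: C12H14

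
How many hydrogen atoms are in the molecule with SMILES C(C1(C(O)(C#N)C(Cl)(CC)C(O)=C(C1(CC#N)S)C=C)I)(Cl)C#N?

Hydrogens are implicit in SMILES; fill each atom to its normal valence:
  9 × C: no H
  3 × C: 2 H each → 6
  3 × N: no H
  2 × C: 1 H each → 2
  2 × Cl: no H
  2 × O: 1 H each → 2
  1 × C: 3 H
  1 × I: no H
  1 × S: 1 H
  Total hydrogens = 14.

14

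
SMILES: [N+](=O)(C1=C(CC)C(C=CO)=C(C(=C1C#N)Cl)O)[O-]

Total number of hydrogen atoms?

Hydrogens are implicit in SMILES; fill each atom to its normal valence:
  6 × C (aromatic): no H
  2 × C: 1 H each → 2
  2 × O: 1 H each → 2
  1 × C: 3 H
  1 × C: 2 H
  1 × C: no H
  1 × Cl: no H
  1 × N (charge +1): no H
  1 × N: no H
  1 × O: no H
  1 × O (charge -1): no H
  Total hydrogens = 9.

9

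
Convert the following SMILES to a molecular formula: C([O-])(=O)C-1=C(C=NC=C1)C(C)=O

C8H6NO3-

Heavy atoms from the SMILES: 8 C, 1 N, 3 O.
Implicit hydrogens by atom environment:
  3 × C (aromatic): 1 H each → 3
  2 × C (aromatic): no H
  2 × C: no H
  2 × O: no H
  1 × C: 3 H
  1 × N (aromatic): no H
  1 × O (charge -1): no H
  Total hydrogens = 6.
Net charge -1.
Molecular formula: C8H6NO3-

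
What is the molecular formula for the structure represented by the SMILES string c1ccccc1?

C6H6

Heavy atoms from the SMILES: 6 C.
Implicit hydrogens by atom environment:
  6 × C (aromatic): 1 H each → 6
  Total hydrogens = 6.
Molecular formula: C6H6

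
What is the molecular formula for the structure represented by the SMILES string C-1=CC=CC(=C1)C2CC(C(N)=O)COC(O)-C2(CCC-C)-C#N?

Heavy atoms from the SMILES: 18 C, 2 N, 3 O.
Implicit hydrogens by atom environment:
  5 × C: 2 H each → 10
  5 × C (aromatic): 1 H each → 5
  3 × C: 1 H each → 3
  3 × C: no H
  2 × O: no H
  1 × C: 3 H
  1 × C (aromatic): no H
  1 × N: 2 H
  1 × N: no H
  1 × O: 1 H
  Total hydrogens = 24.
Molecular formula: C18H24N2O3

C18H24N2O3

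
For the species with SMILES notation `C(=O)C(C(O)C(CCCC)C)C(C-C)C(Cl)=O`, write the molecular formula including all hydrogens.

Heavy atoms from the SMILES: 13 C, 1 Cl, 3 O.
Implicit hydrogens by atom environment:
  5 × C: 1 H each → 5
  4 × C: 2 H each → 8
  3 × C: 3 H each → 9
  2 × O: no H
  1 × C: no H
  1 × Cl: no H
  1 × O: 1 H
  Total hydrogens = 23.
Molecular formula: C13H23ClO3

C13H23ClO3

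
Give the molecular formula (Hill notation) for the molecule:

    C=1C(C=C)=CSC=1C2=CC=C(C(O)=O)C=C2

C13H10O2S

Heavy atoms from the SMILES: 13 C, 2 O, 1 S.
Implicit hydrogens by atom environment:
  6 × C (aromatic): 1 H each → 6
  4 × C (aromatic): no H
  1 × C: 2 H
  1 × C: 1 H
  1 × C: no H
  1 × O: 1 H
  1 × O: no H
  1 × S (aromatic): no H
  Total hydrogens = 10.
Molecular formula: C13H10O2S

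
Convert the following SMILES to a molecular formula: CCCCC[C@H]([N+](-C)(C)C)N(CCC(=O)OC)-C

Heavy atoms from the SMILES: 14 C, 2 N, 2 O.
Implicit hydrogens by atom environment:
  6 × C: 3 H each → 18
  6 × C: 2 H each → 12
  2 × O: no H
  1 × C: 1 H
  1 × C: no H
  1 × N: no H
  1 × N (charge +1): no H
  Total hydrogens = 31.
Net charge +1.
Molecular formula: C14H31N2O2+

C14H31N2O2+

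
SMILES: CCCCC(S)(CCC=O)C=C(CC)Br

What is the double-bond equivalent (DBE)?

2

Molecular formula from the SMILES: C12H21BrOS.
DoU = (2C + 2 + N − H − X)/2 = (2·12 + 2 + 0 − 21 − 1)/2 = 4/2 = 2.
(Structurally: 0 ring(s) + 2 π bond(s) = 2.)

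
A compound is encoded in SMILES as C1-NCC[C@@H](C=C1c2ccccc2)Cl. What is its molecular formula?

Heavy atoms from the SMILES: 12 C, 1 Cl, 1 N.
Implicit hydrogens by atom environment:
  5 × C (aromatic): 1 H each → 5
  3 × C: 2 H each → 6
  2 × C: 1 H each → 2
  1 × C: no H
  1 × C (aromatic): no H
  1 × Cl: no H
  1 × N: 1 H
  Total hydrogens = 14.
Molecular formula: C12H14ClN

C12H14ClN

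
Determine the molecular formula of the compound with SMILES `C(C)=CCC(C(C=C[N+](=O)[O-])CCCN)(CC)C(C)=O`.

C15H26N2O3

Heavy atoms from the SMILES: 15 C, 2 N, 3 O.
Implicit hydrogens by atom environment:
  5 × C: 2 H each → 10
  5 × C: 1 H each → 5
  3 × C: 3 H each → 9
  2 × C: no H
  2 × O: no H
  1 × N: 2 H
  1 × N (charge +1): no H
  1 × O (charge -1): no H
  Total hydrogens = 26.
Molecular formula: C15H26N2O3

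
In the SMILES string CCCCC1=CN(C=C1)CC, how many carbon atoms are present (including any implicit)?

The symbol for carbon appears 10 times in the SMILES.

10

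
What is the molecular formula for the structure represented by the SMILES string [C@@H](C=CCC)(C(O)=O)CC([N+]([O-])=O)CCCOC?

Heavy atoms from the SMILES: 12 C, 1 N, 5 O.
Implicit hydrogens by atom environment:
  5 × C: 2 H each → 10
  4 × C: 1 H each → 4
  3 × O: no H
  2 × C: 3 H each → 6
  1 × C: no H
  1 × N (charge +1): no H
  1 × O: 1 H
  1 × O (charge -1): no H
  Total hydrogens = 21.
Molecular formula: C12H21NO5

C12H21NO5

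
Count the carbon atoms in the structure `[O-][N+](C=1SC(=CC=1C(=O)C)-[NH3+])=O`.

The symbol for carbon appears 6 times in the SMILES.

6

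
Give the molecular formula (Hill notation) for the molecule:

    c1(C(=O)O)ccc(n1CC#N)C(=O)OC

C9H8N2O4

Heavy atoms from the SMILES: 9 C, 2 N, 4 O.
Implicit hydrogens by atom environment:
  3 × C: no H
  3 × O: no H
  2 × C (aromatic): 1 H each → 2
  2 × C (aromatic): no H
  1 × C: 3 H
  1 × C: 2 H
  1 × N (aromatic): no H
  1 × N: no H
  1 × O: 1 H
  Total hydrogens = 8.
Molecular formula: C9H8N2O4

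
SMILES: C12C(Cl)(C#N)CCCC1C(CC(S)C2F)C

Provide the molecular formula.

Heavy atoms from the SMILES: 12 C, 1 Cl, 1 F, 1 N, 1 S.
Implicit hydrogens by atom environment:
  5 × C: 1 H each → 5
  4 × C: 2 H each → 8
  2 × C: no H
  1 × C: 3 H
  1 × Cl: no H
  1 × F: no H
  1 × N: no H
  1 × S: 1 H
  Total hydrogens = 17.
Molecular formula: C12H17ClFNS

C12H17ClFNS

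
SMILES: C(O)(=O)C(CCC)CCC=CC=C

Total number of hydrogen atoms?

18

Hydrogens are implicit in SMILES; fill each atom to its normal valence:
  5 × C: 2 H each → 10
  4 × C: 1 H each → 4
  1 × C: 3 H
  1 × C: no H
  1 × O: 1 H
  1 × O: no H
  Total hydrogens = 18.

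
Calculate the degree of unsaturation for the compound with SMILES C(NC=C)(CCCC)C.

1

Molecular formula from the SMILES: C8H17N.
DoU = (2C + 2 + N − H − X)/2 = (2·8 + 2 + 1 − 17 − 0)/2 = 2/2 = 1.
(Structurally: 0 ring(s) + 1 π bond(s) = 1.)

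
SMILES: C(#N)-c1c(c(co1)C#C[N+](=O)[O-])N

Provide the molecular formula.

Heavy atoms from the SMILES: 7 C, 3 N, 3 O.
Implicit hydrogens by atom environment:
  3 × C (aromatic): no H
  3 × C: no H
  1 × C (aromatic): 1 H
  1 × N: 2 H
  1 × N (charge +1): no H
  1 × N: no H
  1 × O (aromatic): no H
  1 × O: no H
  1 × O (charge -1): no H
  Total hydrogens = 3.
Molecular formula: C7H3N3O3

C7H3N3O3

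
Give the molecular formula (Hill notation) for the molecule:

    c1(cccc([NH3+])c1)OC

C7H10NO+

Heavy atoms from the SMILES: 7 C, 1 N, 1 O.
Implicit hydrogens by atom environment:
  4 × C (aromatic): 1 H each → 4
  2 × C (aromatic): no H
  1 × C: 3 H
  1 × N (charge +1): 3 H
  1 × O: no H
  Total hydrogens = 10.
Net charge +1.
Molecular formula: C7H10NO+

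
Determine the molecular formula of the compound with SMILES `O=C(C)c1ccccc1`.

C8H8O

Heavy atoms from the SMILES: 8 C, 1 O.
Implicit hydrogens by atom environment:
  5 × C (aromatic): 1 H each → 5
  1 × C: 3 H
  1 × C (aromatic): no H
  1 × C: no H
  1 × O: no H
  Total hydrogens = 8.
Molecular formula: C8H8O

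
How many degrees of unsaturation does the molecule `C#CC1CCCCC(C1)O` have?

Molecular formula from the SMILES: C9H14O.
DoU = (2C + 2 + N − H − X)/2 = (2·9 + 2 + 0 − 14 − 0)/2 = 6/2 = 3.
(Structurally: 1 ring(s) + 2 π bond(s) = 3.)

3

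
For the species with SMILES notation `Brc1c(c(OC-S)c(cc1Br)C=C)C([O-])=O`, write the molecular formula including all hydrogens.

C10H7Br2O3S-

Heavy atoms from the SMILES: 2 Br, 10 C, 3 O, 1 S.
Implicit hydrogens by atom environment:
  5 × C (aromatic): no H
  2 × Br: no H
  2 × C: 2 H each → 4
  2 × O: no H
  1 × C (aromatic): 1 H
  1 × C: 1 H
  1 × C: no H
  1 × O (charge -1): no H
  1 × S: 1 H
  Total hydrogens = 7.
Net charge -1.
Molecular formula: C10H7Br2O3S-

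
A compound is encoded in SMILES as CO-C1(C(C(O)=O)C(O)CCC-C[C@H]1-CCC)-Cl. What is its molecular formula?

Heavy atoms from the SMILES: 13 C, 1 Cl, 4 O.
Implicit hydrogens by atom environment:
  6 × C: 2 H each → 12
  3 × C: 1 H each → 3
  2 × C: 3 H each → 6
  2 × C: no H
  2 × O: 1 H each → 2
  2 × O: no H
  1 × Cl: no H
  Total hydrogens = 23.
Molecular formula: C13H23ClO4

C13H23ClO4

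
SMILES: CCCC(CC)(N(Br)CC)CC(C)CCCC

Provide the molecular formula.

Heavy atoms from the SMILES: 1 Br, 15 C, 1 N.
Implicit hydrogens by atom environment:
  8 × C: 2 H each → 16
  5 × C: 3 H each → 15
  1 × Br: no H
  1 × C: 1 H
  1 × C: no H
  1 × N: no H
  Total hydrogens = 32.
Molecular formula: C15H32BrN

C15H32BrN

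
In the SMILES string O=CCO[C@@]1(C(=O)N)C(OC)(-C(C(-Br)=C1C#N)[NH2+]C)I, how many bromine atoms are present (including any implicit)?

The symbol for bromine appears 1 time in the SMILES.

1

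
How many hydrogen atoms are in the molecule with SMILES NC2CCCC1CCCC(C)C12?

Hydrogens are implicit in SMILES; fill each atom to its normal valence:
  6 × C: 2 H each → 12
  4 × C: 1 H each → 4
  1 × C: 3 H
  1 × N: 2 H
  Total hydrogens = 21.

21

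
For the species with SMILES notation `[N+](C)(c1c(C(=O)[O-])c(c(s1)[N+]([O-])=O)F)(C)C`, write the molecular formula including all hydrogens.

Heavy atoms from the SMILES: 8 C, 1 F, 2 N, 4 O, 1 S.
Implicit hydrogens by atom environment:
  4 × C (aromatic): no H
  3 × C: 3 H each → 9
  2 × N (charge +1): no H
  2 × O: no H
  2 × O (charge -1): no H
  1 × C: no H
  1 × F: no H
  1 × S (aromatic): no H
  Total hydrogens = 9.
Molecular formula: C8H9FN2O4S

C8H9FN2O4S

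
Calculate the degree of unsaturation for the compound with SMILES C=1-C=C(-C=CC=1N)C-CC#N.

Molecular formula from the SMILES: C9H10N2.
DoU = (2C + 2 + N − H − X)/2 = (2·9 + 2 + 2 − 10 − 0)/2 = 12/2 = 6.
(Structurally: 1 ring(s) + 5 π bond(s) = 6.)

6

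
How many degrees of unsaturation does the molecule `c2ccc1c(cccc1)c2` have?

Molecular formula from the SMILES: C10H8.
DoU = (2C + 2 + N − H − X)/2 = (2·10 + 2 + 0 − 8 − 0)/2 = 14/2 = 7.
(Structurally: 2 ring(s) + 5 π bond(s) = 7.)

7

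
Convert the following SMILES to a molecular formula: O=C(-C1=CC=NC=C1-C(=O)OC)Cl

C8H6ClNO3

Heavy atoms from the SMILES: 8 C, 1 Cl, 1 N, 3 O.
Implicit hydrogens by atom environment:
  3 × C (aromatic): 1 H each → 3
  3 × O: no H
  2 × C (aromatic): no H
  2 × C: no H
  1 × C: 3 H
  1 × Cl: no H
  1 × N (aromatic): no H
  Total hydrogens = 6.
Molecular formula: C8H6ClNO3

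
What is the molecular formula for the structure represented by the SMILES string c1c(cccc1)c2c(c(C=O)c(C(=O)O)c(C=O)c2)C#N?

Heavy atoms from the SMILES: 16 C, 1 N, 4 O.
Implicit hydrogens by atom environment:
  6 × C (aromatic): 1 H each → 6
  6 × C (aromatic): no H
  3 × O: no H
  2 × C: 1 H each → 2
  2 × C: no H
  1 × N: no H
  1 × O: 1 H
  Total hydrogens = 9.
Molecular formula: C16H9NO4

C16H9NO4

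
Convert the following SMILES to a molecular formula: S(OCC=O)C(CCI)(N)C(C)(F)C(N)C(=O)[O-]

C9H15FIN2O4S-

Heavy atoms from the SMILES: 9 C, 1 F, 1 I, 2 N, 4 O, 1 S.
Implicit hydrogens by atom environment:
  3 × C: 2 H each → 6
  3 × C: no H
  3 × O: no H
  2 × C: 1 H each → 2
  2 × N: 2 H each → 4
  1 × C: 3 H
  1 × F: no H
  1 × I: no H
  1 × O (charge -1): no H
  1 × S: no H
  Total hydrogens = 15.
Net charge -1.
Molecular formula: C9H15FIN2O4S-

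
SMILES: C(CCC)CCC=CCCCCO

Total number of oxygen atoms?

1

The symbol for oxygen appears 1 time in the SMILES.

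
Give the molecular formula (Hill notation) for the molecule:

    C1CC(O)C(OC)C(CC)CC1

Heavy atoms from the SMILES: 10 C, 2 O.
Implicit hydrogens by atom environment:
  5 × C: 2 H each → 10
  3 × C: 1 H each → 3
  2 × C: 3 H each → 6
  1 × O: 1 H
  1 × O: no H
  Total hydrogens = 20.
Molecular formula: C10H20O2

C10H20O2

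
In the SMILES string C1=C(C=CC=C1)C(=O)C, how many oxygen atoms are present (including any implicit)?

The symbol for oxygen appears 1 time in the SMILES.

1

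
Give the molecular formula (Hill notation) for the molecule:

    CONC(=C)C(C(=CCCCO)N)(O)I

Heavy atoms from the SMILES: 9 C, 1 I, 2 N, 3 O.
Implicit hydrogens by atom environment:
  4 × C: 2 H each → 8
  3 × C: no H
  2 × O: 1 H each → 2
  1 × C: 3 H
  1 × C: 1 H
  1 × I: no H
  1 × N: 2 H
  1 × N: 1 H
  1 × O: no H
  Total hydrogens = 17.
Molecular formula: C9H17IN2O3

C9H17IN2O3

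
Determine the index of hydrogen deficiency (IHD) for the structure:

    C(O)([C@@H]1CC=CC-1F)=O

Molecular formula from the SMILES: C6H7FO2.
DoU = (2C + 2 + N − H − X)/2 = (2·6 + 2 + 0 − 7 − 1)/2 = 6/2 = 3.
(Structurally: 1 ring(s) + 2 π bond(s) = 3.)

3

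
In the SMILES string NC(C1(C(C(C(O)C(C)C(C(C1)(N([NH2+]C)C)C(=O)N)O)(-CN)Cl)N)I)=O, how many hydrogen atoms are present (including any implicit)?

29

Hydrogens are implicit in SMILES; fill each atom to its normal valence:
  5 × C: no H
  4 × C: 1 H each → 4
  4 × N: 2 H each → 8
  3 × C: 3 H each → 9
  2 × C: 2 H each → 4
  2 × O: 1 H each → 2
  2 × O: no H
  1 × Cl: no H
  1 × I: no H
  1 × N (charge +1): 2 H
  1 × N: no H
  Total hydrogens = 29.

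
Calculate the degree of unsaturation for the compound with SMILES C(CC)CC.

Molecular formula from the SMILES: C5H12.
DoU = (2C + 2 + N − H − X)/2 = (2·5 + 2 + 0 − 12 − 0)/2 = 0/2 = 0.
(Structurally: 0 ring(s) + 0 π bond(s) = 0.)

0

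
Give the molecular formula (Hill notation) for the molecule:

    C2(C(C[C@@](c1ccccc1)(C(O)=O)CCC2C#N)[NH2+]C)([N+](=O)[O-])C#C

C18H20N3O4+

Heavy atoms from the SMILES: 18 C, 3 N, 4 O.
Implicit hydrogens by atom environment:
  5 × C (aromatic): 1 H each → 5
  5 × C: no H
  3 × C: 2 H each → 6
  3 × C: 1 H each → 3
  2 × O: no H
  1 × C: 3 H
  1 × C (aromatic): no H
  1 × N (charge +1): 2 H
  1 × N: no H
  1 × N (charge +1): no H
  1 × O: 1 H
  1 × O (charge -1): no H
  Total hydrogens = 20.
Net charge +1.
Molecular formula: C18H20N3O4+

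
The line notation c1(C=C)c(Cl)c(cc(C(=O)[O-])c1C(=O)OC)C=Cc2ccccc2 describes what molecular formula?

C19H14ClO4-

Heavy atoms from the SMILES: 19 C, 1 Cl, 4 O.
Implicit hydrogens by atom environment:
  6 × C (aromatic): 1 H each → 6
  6 × C (aromatic): no H
  3 × C: 1 H each → 3
  3 × O: no H
  2 × C: no H
  1 × C: 3 H
  1 × C: 2 H
  1 × Cl: no H
  1 × O (charge -1): no H
  Total hydrogens = 14.
Net charge -1.
Molecular formula: C19H14ClO4-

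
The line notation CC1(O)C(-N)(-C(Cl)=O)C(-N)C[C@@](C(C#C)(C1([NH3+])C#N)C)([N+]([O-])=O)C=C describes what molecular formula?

C15H21ClN5O4+

Heavy atoms from the SMILES: 15 C, 1 Cl, 5 N, 4 O.
Implicit hydrogens by atom environment:
  8 × C: no H
  3 × C: 1 H each → 3
  2 × C: 3 H each → 6
  2 × C: 2 H each → 4
  2 × N: 2 H each → 4
  2 × O: no H
  1 × Cl: no H
  1 × N (charge +1): 3 H
  1 × N: no H
  1 × N (charge +1): no H
  1 × O: 1 H
  1 × O (charge -1): no H
  Total hydrogens = 21.
Net charge +1.
Molecular formula: C15H21ClN5O4+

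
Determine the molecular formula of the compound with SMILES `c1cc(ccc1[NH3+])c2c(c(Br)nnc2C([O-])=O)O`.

C11H8BrN3O3

Heavy atoms from the SMILES: 1 Br, 11 C, 3 N, 3 O.
Implicit hydrogens by atom environment:
  6 × C (aromatic): no H
  4 × C (aromatic): 1 H each → 4
  2 × N (aromatic): no H
  1 × Br: no H
  1 × C: no H
  1 × N (charge +1): 3 H
  1 × O: 1 H
  1 × O: no H
  1 × O (charge -1): no H
  Total hydrogens = 8.
Molecular formula: C11H8BrN3O3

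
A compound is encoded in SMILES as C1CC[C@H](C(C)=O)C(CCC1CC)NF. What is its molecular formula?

Heavy atoms from the SMILES: 12 C, 1 F, 1 N, 1 O.
Implicit hydrogens by atom environment:
  6 × C: 2 H each → 12
  3 × C: 1 H each → 3
  2 × C: 3 H each → 6
  1 × C: no H
  1 × F: no H
  1 × N: 1 H
  1 × O: no H
  Total hydrogens = 22.
Molecular formula: C12H22FNO

C12H22FNO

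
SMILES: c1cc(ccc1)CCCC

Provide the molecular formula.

Heavy atoms from the SMILES: 10 C.
Implicit hydrogens by atom environment:
  5 × C (aromatic): 1 H each → 5
  3 × C: 2 H each → 6
  1 × C: 3 H
  1 × C (aromatic): no H
  Total hydrogens = 14.
Molecular formula: C10H14

C10H14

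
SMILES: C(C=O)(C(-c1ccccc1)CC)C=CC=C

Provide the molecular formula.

Heavy atoms from the SMILES: 15 C, 1 O.
Implicit hydrogens by atom environment:
  6 × C: 1 H each → 6
  5 × C (aromatic): 1 H each → 5
  2 × C: 2 H each → 4
  1 × C: 3 H
  1 × C (aromatic): no H
  1 × O: no H
  Total hydrogens = 18.
Molecular formula: C15H18O

C15H18O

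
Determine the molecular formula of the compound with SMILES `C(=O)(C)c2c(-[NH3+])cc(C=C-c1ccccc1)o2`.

Heavy atoms from the SMILES: 14 C, 1 N, 2 O.
Implicit hydrogens by atom environment:
  6 × C (aromatic): 1 H each → 6
  4 × C (aromatic): no H
  2 × C: 1 H each → 2
  1 × C: 3 H
  1 × C: no H
  1 × N (charge +1): 3 H
  1 × O (aromatic): no H
  1 × O: no H
  Total hydrogens = 14.
Net charge +1.
Molecular formula: C14H14NO2+

C14H14NO2+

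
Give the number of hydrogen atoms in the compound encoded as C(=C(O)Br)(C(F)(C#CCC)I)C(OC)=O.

Hydrogens are implicit in SMILES; fill each atom to its normal valence:
  6 × C: no H
  2 × C: 3 H each → 6
  2 × O: no H
  1 × Br: no H
  1 × C: 2 H
  1 × F: no H
  1 × I: no H
  1 × O: 1 H
  Total hydrogens = 9.

9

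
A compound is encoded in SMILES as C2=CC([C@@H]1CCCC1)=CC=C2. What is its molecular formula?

Heavy atoms from the SMILES: 11 C.
Implicit hydrogens by atom environment:
  5 × C (aromatic): 1 H each → 5
  4 × C: 2 H each → 8
  1 × C: 1 H
  1 × C (aromatic): no H
  Total hydrogens = 14.
Molecular formula: C11H14

C11H14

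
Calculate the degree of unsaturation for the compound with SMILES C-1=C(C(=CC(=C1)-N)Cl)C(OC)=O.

5

Molecular formula from the SMILES: C8H8ClNO2.
DoU = (2C + 2 + N − H − X)/2 = (2·8 + 2 + 1 − 8 − 1)/2 = 10/2 = 5.
(Structurally: 1 ring(s) + 4 π bond(s) = 5.)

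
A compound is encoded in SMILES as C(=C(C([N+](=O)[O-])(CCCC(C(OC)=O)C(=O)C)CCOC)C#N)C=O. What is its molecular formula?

Heavy atoms from the SMILES: 16 C, 2 N, 7 O.
Implicit hydrogens by atom environment:
  6 × O: no H
  5 × C: 2 H each → 10
  5 × C: no H
  3 × C: 3 H each → 9
  3 × C: 1 H each → 3
  1 × N: no H
  1 × N (charge +1): no H
  1 × O (charge -1): no H
  Total hydrogens = 22.
Molecular formula: C16H22N2O7

C16H22N2O7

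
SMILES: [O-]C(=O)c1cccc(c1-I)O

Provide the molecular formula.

C7H4IO3-

Heavy atoms from the SMILES: 7 C, 1 I, 3 O.
Implicit hydrogens by atom environment:
  3 × C (aromatic): 1 H each → 3
  3 × C (aromatic): no H
  1 × C: no H
  1 × I: no H
  1 × O: 1 H
  1 × O: no H
  1 × O (charge -1): no H
  Total hydrogens = 4.
Net charge -1.
Molecular formula: C7H4IO3-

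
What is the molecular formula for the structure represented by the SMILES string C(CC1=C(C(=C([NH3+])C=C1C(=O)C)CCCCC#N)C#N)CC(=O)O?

C18H22N3O3+

Heavy atoms from the SMILES: 18 C, 3 N, 3 O.
Implicit hydrogens by atom environment:
  7 × C: 2 H each → 14
  5 × C (aromatic): no H
  4 × C: no H
  2 × N: no H
  2 × O: no H
  1 × C: 3 H
  1 × C (aromatic): 1 H
  1 × N (charge +1): 3 H
  1 × O: 1 H
  Total hydrogens = 22.
Net charge +1.
Molecular formula: C18H22N3O3+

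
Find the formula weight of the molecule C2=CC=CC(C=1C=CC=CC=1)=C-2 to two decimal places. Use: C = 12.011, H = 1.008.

154.21

Molecular formula: C12H10.
M = 12×12.011 + 10×1.008 = 154.21 g/mol.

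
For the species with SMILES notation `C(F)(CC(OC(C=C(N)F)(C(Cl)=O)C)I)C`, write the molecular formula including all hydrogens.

Heavy atoms from the SMILES: 9 C, 1 Cl, 2 F, 1 I, 1 N, 2 O.
Implicit hydrogens by atom environment:
  3 × C: 1 H each → 3
  3 × C: no H
  2 × C: 3 H each → 6
  2 × F: no H
  2 × O: no H
  1 × C: 2 H
  1 × Cl: no H
  1 × I: no H
  1 × N: 2 H
  Total hydrogens = 13.
Molecular formula: C9H13ClF2INO2

C9H13ClF2INO2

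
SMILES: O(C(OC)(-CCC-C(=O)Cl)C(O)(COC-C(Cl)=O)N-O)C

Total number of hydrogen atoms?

Hydrogens are implicit in SMILES; fill each atom to its normal valence:
  5 × C: 2 H each → 10
  5 × O: no H
  4 × C: no H
  2 × C: 3 H each → 6
  2 × Cl: no H
  2 × O: 1 H each → 2
  1 × N: 1 H
  Total hydrogens = 19.

19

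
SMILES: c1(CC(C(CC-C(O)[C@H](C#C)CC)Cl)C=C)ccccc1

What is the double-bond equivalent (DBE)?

Molecular formula from the SMILES: C19H25ClO.
DoU = (2C + 2 + N − H − X)/2 = (2·19 + 2 + 0 − 25 − 1)/2 = 14/2 = 7.
(Structurally: 1 ring(s) + 6 π bond(s) = 7.)

7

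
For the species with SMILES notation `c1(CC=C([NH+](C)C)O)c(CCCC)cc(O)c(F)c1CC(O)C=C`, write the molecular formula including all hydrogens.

Heavy atoms from the SMILES: 19 C, 1 F, 1 N, 3 O.
Implicit hydrogens by atom environment:
  6 × C: 2 H each → 12
  5 × C (aromatic): no H
  3 × C: 3 H each → 9
  3 × C: 1 H each → 3
  3 × O: 1 H each → 3
  1 × C (aromatic): 1 H
  1 × C: no H
  1 × F: no H
  1 × N (charge +1): 1 H
  Total hydrogens = 29.
Net charge +1.
Molecular formula: C19H29FNO3+

C19H29FNO3+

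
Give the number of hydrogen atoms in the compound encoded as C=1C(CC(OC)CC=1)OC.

Hydrogens are implicit in SMILES; fill each atom to its normal valence:
  4 × C: 1 H each → 4
  2 × C: 3 H each → 6
  2 × C: 2 H each → 4
  2 × O: no H
  Total hydrogens = 14.

14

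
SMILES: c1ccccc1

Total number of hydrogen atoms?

Hydrogens are implicit in SMILES; fill each atom to its normal valence:
  6 × C (aromatic): 1 H each → 6
  Total hydrogens = 6.

6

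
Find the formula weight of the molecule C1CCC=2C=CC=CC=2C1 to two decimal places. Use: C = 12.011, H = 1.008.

132.21

Molecular formula: C10H12.
M = 10×12.011 + 12×1.008 = 132.21 g/mol.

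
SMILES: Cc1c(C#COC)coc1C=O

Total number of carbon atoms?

9

The symbol for carbon appears 9 times in the SMILES. Lowercase c denotes aromatic carbon and counts toward C.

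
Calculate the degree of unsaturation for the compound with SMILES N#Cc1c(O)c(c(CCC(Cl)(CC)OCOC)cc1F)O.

Molecular formula from the SMILES: C14H17ClFNO4.
DoU = (2C + 2 + N − H − X)/2 = (2·14 + 2 + 1 − 17 − 2)/2 = 12/2 = 6.
(Structurally: 1 ring(s) + 5 π bond(s) = 6.)

6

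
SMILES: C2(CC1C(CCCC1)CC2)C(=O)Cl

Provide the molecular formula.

C11H17ClO

Heavy atoms from the SMILES: 11 C, 1 Cl, 1 O.
Implicit hydrogens by atom environment:
  7 × C: 2 H each → 14
  3 × C: 1 H each → 3
  1 × C: no H
  1 × Cl: no H
  1 × O: no H
  Total hydrogens = 17.
Molecular formula: C11H17ClO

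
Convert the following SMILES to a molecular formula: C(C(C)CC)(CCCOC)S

C9H20OS

Heavy atoms from the SMILES: 9 C, 1 O, 1 S.
Implicit hydrogens by atom environment:
  4 × C: 2 H each → 8
  3 × C: 3 H each → 9
  2 × C: 1 H each → 2
  1 × O: no H
  1 × S: 1 H
  Total hydrogens = 20.
Molecular formula: C9H20OS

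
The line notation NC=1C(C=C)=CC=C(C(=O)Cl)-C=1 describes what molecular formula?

Heavy atoms from the SMILES: 9 C, 1 Cl, 1 N, 1 O.
Implicit hydrogens by atom environment:
  3 × C (aromatic): 1 H each → 3
  3 × C (aromatic): no H
  1 × C: 2 H
  1 × C: 1 H
  1 × C: no H
  1 × Cl: no H
  1 × N: 2 H
  1 × O: no H
  Total hydrogens = 8.
Molecular formula: C9H8ClNO

C9H8ClNO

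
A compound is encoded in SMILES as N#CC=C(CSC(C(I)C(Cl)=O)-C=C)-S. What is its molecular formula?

C9H9ClINOS2

Heavy atoms from the SMILES: 9 C, 1 Cl, 1 I, 1 N, 1 O, 2 S.
Implicit hydrogens by atom environment:
  4 × C: 1 H each → 4
  3 × C: no H
  2 × C: 2 H each → 4
  1 × Cl: no H
  1 × I: no H
  1 × N: no H
  1 × O: no H
  1 × S: 1 H
  1 × S: no H
  Total hydrogens = 9.
Molecular formula: C9H9ClINOS2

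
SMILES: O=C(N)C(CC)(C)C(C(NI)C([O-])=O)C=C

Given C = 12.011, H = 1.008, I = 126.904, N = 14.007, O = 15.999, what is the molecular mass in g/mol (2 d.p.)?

Molecular formula: C10H16IN2O3-.
M = 10×12.011 + 16×1.008 + 1×126.904 + 2×14.007 + 3×15.999 = 339.15 g/mol.

339.15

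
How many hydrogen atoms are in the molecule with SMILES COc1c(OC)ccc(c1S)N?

11

Hydrogens are implicit in SMILES; fill each atom to its normal valence:
  4 × C (aromatic): no H
  2 × C: 3 H each → 6
  2 × C (aromatic): 1 H each → 2
  2 × O: no H
  1 × N: 2 H
  1 × S: 1 H
  Total hydrogens = 11.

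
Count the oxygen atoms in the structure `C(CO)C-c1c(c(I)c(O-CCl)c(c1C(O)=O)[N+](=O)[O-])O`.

7

The symbol for oxygen appears 7 times in the SMILES.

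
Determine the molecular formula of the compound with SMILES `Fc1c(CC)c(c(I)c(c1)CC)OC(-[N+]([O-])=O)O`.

Heavy atoms from the SMILES: 11 C, 1 F, 1 I, 1 N, 4 O.
Implicit hydrogens by atom environment:
  5 × C (aromatic): no H
  2 × C: 3 H each → 6
  2 × C: 2 H each → 4
  2 × O: no H
  1 × C (aromatic): 1 H
  1 × C: 1 H
  1 × F: no H
  1 × I: no H
  1 × N (charge +1): no H
  1 × O: 1 H
  1 × O (charge -1): no H
  Total hydrogens = 13.
Molecular formula: C11H13FINO4

C11H13FINO4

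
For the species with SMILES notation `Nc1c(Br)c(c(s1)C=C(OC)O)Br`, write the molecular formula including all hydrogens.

C7H7Br2NO2S

Heavy atoms from the SMILES: 2 Br, 7 C, 1 N, 2 O, 1 S.
Implicit hydrogens by atom environment:
  4 × C (aromatic): no H
  2 × Br: no H
  1 × C: 3 H
  1 × C: 1 H
  1 × C: no H
  1 × N: 2 H
  1 × O: 1 H
  1 × O: no H
  1 × S (aromatic): no H
  Total hydrogens = 7.
Molecular formula: C7H7Br2NO2S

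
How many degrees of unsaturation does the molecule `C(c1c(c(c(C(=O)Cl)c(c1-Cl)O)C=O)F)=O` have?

7

Molecular formula from the SMILES: C9H3Cl2FO4.
DoU = (2C + 2 + N − H − X)/2 = (2·9 + 2 + 0 − 3 − 3)/2 = 14/2 = 7.
(Structurally: 1 ring(s) + 6 π bond(s) = 7.)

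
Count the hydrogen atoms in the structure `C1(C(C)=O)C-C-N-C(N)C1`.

14

Hydrogens are implicit in SMILES; fill each atom to its normal valence:
  3 × C: 2 H each → 6
  2 × C: 1 H each → 2
  1 × C: 3 H
  1 × C: no H
  1 × N: 2 H
  1 × N: 1 H
  1 × O: no H
  Total hydrogens = 14.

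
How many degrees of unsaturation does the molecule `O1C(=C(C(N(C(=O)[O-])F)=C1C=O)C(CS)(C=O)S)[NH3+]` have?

6

Molecular formula from the SMILES: C9H9FN2O5S2.
DoU = (2C + 2 + N − H − X)/2 = (2·9 + 2 + 2 − 9 − 1)/2 = 12/2 = 6.
(Structurally: 1 ring(s) + 5 π bond(s) = 6.)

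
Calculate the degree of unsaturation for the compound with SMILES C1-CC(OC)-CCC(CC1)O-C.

1

Molecular formula from the SMILES: C10H20O2.
DoU = (2C + 2 + N − H − X)/2 = (2·10 + 2 + 0 − 20 − 0)/2 = 2/2 = 1.
(Structurally: 1 ring(s) + 0 π bond(s) = 1.)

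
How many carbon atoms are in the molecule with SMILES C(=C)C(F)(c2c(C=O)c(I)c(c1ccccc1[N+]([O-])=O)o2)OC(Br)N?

15

The symbol for carbon appears 15 times in the SMILES. Lowercase c denotes aromatic carbon and counts toward C.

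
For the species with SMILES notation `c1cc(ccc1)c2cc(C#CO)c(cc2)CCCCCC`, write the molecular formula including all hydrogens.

C20H22O

Heavy atoms from the SMILES: 20 C, 1 O.
Implicit hydrogens by atom environment:
  8 × C (aromatic): 1 H each → 8
  5 × C: 2 H each → 10
  4 × C (aromatic): no H
  2 × C: no H
  1 × C: 3 H
  1 × O: 1 H
  Total hydrogens = 22.
Molecular formula: C20H22O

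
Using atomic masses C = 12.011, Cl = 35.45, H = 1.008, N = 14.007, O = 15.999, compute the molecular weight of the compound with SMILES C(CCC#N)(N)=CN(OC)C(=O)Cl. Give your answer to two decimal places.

203.63

Molecular formula: C7H10ClN3O2.
M = 7×12.011 + 1×35.45 + 10×1.008 + 3×14.007 + 2×15.999 = 203.63 g/mol.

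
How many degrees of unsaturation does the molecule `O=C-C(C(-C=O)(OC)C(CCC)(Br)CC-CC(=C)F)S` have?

Molecular formula from the SMILES: C14H22BrFO3S.
DoU = (2C + 2 + N − H − X)/2 = (2·14 + 2 + 0 − 22 − 2)/2 = 6/2 = 3.
(Structurally: 0 ring(s) + 3 π bond(s) = 3.)

3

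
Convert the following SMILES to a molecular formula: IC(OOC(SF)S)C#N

C3H3FINO2S2

Heavy atoms from the SMILES: 3 C, 1 F, 1 I, 1 N, 2 O, 2 S.
Implicit hydrogens by atom environment:
  2 × C: 1 H each → 2
  2 × O: no H
  1 × C: no H
  1 × F: no H
  1 × I: no H
  1 × N: no H
  1 × S: 1 H
  1 × S: no H
  Total hydrogens = 3.
Molecular formula: C3H3FINO2S2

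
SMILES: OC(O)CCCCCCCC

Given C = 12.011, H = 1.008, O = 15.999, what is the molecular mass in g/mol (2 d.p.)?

Molecular formula: C9H20O2.
M = 9×12.011 + 20×1.008 + 2×15.999 = 160.26 g/mol.

160.26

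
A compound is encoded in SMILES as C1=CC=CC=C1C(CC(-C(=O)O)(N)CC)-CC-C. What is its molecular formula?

Heavy atoms from the SMILES: 15 C, 1 N, 2 O.
Implicit hydrogens by atom environment:
  5 × C (aromatic): 1 H each → 5
  4 × C: 2 H each → 8
  2 × C: 3 H each → 6
  2 × C: no H
  1 × C: 1 H
  1 × C (aromatic): no H
  1 × N: 2 H
  1 × O: 1 H
  1 × O: no H
  Total hydrogens = 23.
Molecular formula: C15H23NO2

C15H23NO2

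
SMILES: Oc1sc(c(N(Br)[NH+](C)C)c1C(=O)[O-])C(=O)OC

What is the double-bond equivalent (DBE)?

Molecular formula from the SMILES: C9H11BrN2O5S.
DoU = (2C + 2 + N − H − X)/2 = (2·9 + 2 + 2 − 11 − 1)/2 = 10/2 = 5.
(Structurally: 1 ring(s) + 4 π bond(s) = 5.)

5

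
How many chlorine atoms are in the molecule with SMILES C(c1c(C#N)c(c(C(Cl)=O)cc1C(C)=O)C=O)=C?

The symbol for chlorine appears 1 time in the SMILES.

1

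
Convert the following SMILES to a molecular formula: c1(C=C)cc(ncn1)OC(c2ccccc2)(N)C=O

Heavy atoms from the SMILES: 14 C, 3 N, 2 O.
Implicit hydrogens by atom environment:
  7 × C (aromatic): 1 H each → 7
  3 × C (aromatic): no H
  2 × C: 1 H each → 2
  2 × N (aromatic): no H
  2 × O: no H
  1 × C: 2 H
  1 × C: no H
  1 × N: 2 H
  Total hydrogens = 13.
Molecular formula: C14H13N3O2

C14H13N3O2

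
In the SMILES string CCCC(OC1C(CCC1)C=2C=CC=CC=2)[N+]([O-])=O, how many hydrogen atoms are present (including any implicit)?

Hydrogens are implicit in SMILES; fill each atom to its normal valence:
  5 × C: 2 H each → 10
  5 × C (aromatic): 1 H each → 5
  3 × C: 1 H each → 3
  2 × O: no H
  1 × C: 3 H
  1 × C (aromatic): no H
  1 × N (charge +1): no H
  1 × O (charge -1): no H
  Total hydrogens = 21.

21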